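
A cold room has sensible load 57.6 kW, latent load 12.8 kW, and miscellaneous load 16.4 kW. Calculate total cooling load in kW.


Q_total = Q_s + Q_l + Q_misc
Q_total = 57.6 + 12.8 + 16.4
Q_total = 86.8 kW

86.8


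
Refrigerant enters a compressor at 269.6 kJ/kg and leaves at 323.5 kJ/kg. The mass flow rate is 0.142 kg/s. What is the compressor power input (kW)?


dh = 323.5 - 269.6 = 53.9 kJ/kg
W = m_dot * dh = 0.142 * 53.9 = 7.65 kW

7.65


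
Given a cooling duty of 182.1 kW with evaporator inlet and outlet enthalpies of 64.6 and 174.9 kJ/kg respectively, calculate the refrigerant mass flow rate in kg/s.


dh = 174.9 - 64.6 = 110.3 kJ/kg
m_dot = Q / dh = 182.1 / 110.3 = 1.651 kg/s

1.651


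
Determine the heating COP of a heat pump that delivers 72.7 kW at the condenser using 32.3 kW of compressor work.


COP_hp = Q_cond / W
COP_hp = 72.7 / 32.3
COP_hp = 2.251

2.251


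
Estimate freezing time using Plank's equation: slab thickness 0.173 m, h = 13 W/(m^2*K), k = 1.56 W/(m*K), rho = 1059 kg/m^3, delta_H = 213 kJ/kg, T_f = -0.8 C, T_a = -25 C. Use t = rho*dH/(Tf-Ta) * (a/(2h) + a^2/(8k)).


dT = -0.8 - (-25) = 24.2 K
term1 = a/(2h) = 0.173/(2*13) = 0.006653846154
term2 = a^2/(8k) = 0.173^2/(8*1.56) = 0.002398157051
t = rho*dH*1000/dT * (term1 + term2)
t = 1059*213*1000/24.2 * (0.006653846154 + 0.002398157051)
t = 84373 s

84373


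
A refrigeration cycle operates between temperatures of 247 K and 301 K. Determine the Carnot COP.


dT = 301 - 247 = 54 K
COP_carnot = T_cold / dT = 247 / 54
COP_carnot = 4.574

4.574


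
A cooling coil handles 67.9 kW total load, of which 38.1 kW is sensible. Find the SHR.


SHR = Q_sensible / Q_total
SHR = 38.1 / 67.9
SHR = 0.561

0.561


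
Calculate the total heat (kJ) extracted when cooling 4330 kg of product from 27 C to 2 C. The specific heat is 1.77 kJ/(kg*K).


dT = 27 - (2) = 25 K
Q = m * cp * dT = 4330 * 1.77 * 25
Q = 191603 kJ

191603


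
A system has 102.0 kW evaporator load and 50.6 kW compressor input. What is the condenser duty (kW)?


Q_cond = Q_evap + W
Q_cond = 102.0 + 50.6
Q_cond = 152.6 kW

152.6


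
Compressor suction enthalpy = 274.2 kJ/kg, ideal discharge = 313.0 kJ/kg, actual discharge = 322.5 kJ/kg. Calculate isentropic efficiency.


dh_ideal = 313.0 - 274.2 = 38.8 kJ/kg
dh_actual = 322.5 - 274.2 = 48.3 kJ/kg
eta_s = dh_ideal / dh_actual = 38.8 / 48.3
eta_s = 0.8033

0.8033


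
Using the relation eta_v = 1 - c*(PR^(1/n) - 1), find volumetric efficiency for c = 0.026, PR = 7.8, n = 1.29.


PR^(1/n) = 7.8^(1/1.29) = 4.9152567
eta_v = 1 - 0.026 * (4.9152567 - 1)
eta_v = 0.8982

0.8982


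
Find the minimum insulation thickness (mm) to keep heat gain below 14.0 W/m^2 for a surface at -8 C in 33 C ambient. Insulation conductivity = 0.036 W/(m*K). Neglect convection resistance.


dT = 33 - (-8) = 41 K
thickness = k * dT / q_max * 1000
thickness = 0.036 * 41 / 14.0 * 1000
thickness = 105.4 mm

105.4


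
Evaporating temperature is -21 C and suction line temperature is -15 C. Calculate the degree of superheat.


Superheat = T_suction - T_evap
Superheat = -15 - (-21)
Superheat = 6 K

6


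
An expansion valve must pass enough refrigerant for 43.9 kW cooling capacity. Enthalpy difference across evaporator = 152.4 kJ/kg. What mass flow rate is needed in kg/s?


m_dot = Q / dh
m_dot = 43.9 / 152.4
m_dot = 0.2881 kg/s

0.2881


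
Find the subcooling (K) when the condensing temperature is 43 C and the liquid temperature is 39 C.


Subcooling = T_cond - T_liquid
Subcooling = 43 - 39
Subcooling = 4 K

4


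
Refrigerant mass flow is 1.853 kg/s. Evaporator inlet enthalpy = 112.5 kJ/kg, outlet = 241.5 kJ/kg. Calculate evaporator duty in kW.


dh = 241.5 - 112.5 = 129.0 kJ/kg
Q_evap = m_dot * dh = 1.853 * 129.0
Q_evap = 239.04 kW

239.04


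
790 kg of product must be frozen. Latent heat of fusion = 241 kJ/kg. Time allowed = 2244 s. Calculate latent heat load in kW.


Q_lat = m * h_fg / t
Q_lat = 790 * 241 / 2244
Q_lat = 84.84 kW

84.84


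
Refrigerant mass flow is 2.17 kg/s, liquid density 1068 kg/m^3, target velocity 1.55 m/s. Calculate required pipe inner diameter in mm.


A = m_dot / (rho * v) = 2.17 / (1068 * 1.55) = 0.001310861423 m^2
d = sqrt(4*A/pi) * 1000
d = 40.9 mm

40.9


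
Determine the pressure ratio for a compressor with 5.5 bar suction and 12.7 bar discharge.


PR = P_high / P_low
PR = 12.7 / 5.5
PR = 2.309

2.309


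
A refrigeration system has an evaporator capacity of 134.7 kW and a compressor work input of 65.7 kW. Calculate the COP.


COP = Q_evap / W
COP = 134.7 / 65.7
COP = 2.05

2.05


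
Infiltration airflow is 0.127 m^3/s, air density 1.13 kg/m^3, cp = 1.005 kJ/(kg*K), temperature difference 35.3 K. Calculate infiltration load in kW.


Q = V_dot * rho * cp * dT
Q = 0.127 * 1.13 * 1.005 * 35.3
Q = 5.091 kW

5.091


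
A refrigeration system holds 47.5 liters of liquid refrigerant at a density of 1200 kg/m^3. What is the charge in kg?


Charge = V * rho / 1000
Charge = 47.5 * 1200 / 1000
Charge = 57.0 kg

57.0


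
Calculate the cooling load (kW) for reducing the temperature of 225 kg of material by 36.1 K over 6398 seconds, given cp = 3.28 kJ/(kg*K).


Q = m * cp * dT / t
Q = 225 * 3.28 * 36.1 / 6398
Q = 4.164 kW

4.164


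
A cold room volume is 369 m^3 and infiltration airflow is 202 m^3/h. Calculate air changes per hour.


ACH = flow / volume
ACH = 202 / 369
ACH = 0.547

0.547


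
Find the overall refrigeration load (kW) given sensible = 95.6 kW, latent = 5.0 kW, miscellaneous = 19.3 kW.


Q_total = Q_s + Q_l + Q_misc
Q_total = 95.6 + 5.0 + 19.3
Q_total = 119.9 kW

119.9


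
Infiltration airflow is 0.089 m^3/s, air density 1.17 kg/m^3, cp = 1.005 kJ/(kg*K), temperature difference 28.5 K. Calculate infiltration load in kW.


Q = V_dot * rho * cp * dT
Q = 0.089 * 1.17 * 1.005 * 28.5
Q = 2.983 kW

2.983


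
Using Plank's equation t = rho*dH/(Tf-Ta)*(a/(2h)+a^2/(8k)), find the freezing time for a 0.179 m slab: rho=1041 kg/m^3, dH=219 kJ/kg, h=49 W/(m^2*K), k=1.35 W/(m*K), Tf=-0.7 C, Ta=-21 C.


dT = -0.7 - (-21) = 20.3 K
term1 = a/(2h) = 0.179/(2*49) = 0.001826530612
term2 = a^2/(8k) = 0.179^2/(8*1.35) = 0.002966759259
t = rho*dH*1000/dT * (term1 + term2)
t = 1041*219*1000/20.3 * (0.001826530612 + 0.002966759259)
t = 53831 s

53831


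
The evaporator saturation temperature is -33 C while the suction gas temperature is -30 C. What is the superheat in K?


Superheat = T_suction - T_evap
Superheat = -30 - (-33)
Superheat = 3 K

3


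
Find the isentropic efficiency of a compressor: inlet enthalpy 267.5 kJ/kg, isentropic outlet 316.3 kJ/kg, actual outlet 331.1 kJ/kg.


dh_ideal = 316.3 - 267.5 = 48.8 kJ/kg
dh_actual = 331.1 - 267.5 = 63.6 kJ/kg
eta_s = dh_ideal / dh_actual = 48.8 / 63.6
eta_s = 0.7673

0.7673


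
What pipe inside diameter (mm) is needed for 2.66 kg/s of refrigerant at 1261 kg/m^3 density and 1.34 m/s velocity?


A = m_dot / (rho * v) = 2.66 / (1261 * 1.34) = 0.001574206683 m^2
d = sqrt(4*A/pi) * 1000
d = 44.8 mm

44.8


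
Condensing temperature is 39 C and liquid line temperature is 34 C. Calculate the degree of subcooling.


Subcooling = T_cond - T_liquid
Subcooling = 39 - 34
Subcooling = 5 K

5


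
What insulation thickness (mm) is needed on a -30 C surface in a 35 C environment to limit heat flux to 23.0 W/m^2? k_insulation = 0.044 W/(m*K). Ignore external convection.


dT = 35 - (-30) = 65 K
thickness = k * dT / q_max * 1000
thickness = 0.044 * 65 / 23.0 * 1000
thickness = 124.3 mm

124.3


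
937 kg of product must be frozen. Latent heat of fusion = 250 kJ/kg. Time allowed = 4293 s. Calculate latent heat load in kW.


Q_lat = m * h_fg / t
Q_lat = 937 * 250 / 4293
Q_lat = 54.57 kW

54.57


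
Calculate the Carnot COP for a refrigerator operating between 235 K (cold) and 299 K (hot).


dT = 299 - 235 = 64 K
COP_carnot = T_cold / dT = 235 / 64
COP_carnot = 3.672

3.672


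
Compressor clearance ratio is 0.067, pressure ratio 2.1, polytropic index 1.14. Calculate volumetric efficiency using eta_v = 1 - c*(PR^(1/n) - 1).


PR^(1/n) = 2.1^(1/1.14) = 1.9171165
eta_v = 1 - 0.067 * (1.9171165 - 1)
eta_v = 0.9386

0.9386


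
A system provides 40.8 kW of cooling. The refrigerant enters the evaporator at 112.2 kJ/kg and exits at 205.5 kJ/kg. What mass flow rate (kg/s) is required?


dh = 205.5 - 112.2 = 93.3 kJ/kg
m_dot = Q / dh = 40.8 / 93.3 = 0.4373 kg/s

0.4373


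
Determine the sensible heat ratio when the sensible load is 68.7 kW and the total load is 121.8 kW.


SHR = Q_sensible / Q_total
SHR = 68.7 / 121.8
SHR = 0.564

0.564


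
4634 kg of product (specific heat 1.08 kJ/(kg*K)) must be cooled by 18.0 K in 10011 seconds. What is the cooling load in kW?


Q = m * cp * dT / t
Q = 4634 * 1.08 * 18.0 / 10011
Q = 8.999 kW

8.999


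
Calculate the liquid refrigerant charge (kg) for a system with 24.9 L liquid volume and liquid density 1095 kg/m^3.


Charge = V * rho / 1000
Charge = 24.9 * 1095 / 1000
Charge = 27.27 kg

27.27


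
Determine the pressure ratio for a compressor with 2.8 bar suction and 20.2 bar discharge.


PR = P_high / P_low
PR = 20.2 / 2.8
PR = 7.214

7.214


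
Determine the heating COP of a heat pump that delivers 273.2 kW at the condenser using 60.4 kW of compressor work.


COP_hp = Q_cond / W
COP_hp = 273.2 / 60.4
COP_hp = 4.523

4.523


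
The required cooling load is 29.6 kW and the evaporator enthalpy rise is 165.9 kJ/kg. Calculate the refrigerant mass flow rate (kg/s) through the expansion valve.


m_dot = Q / dh
m_dot = 29.6 / 165.9
m_dot = 0.1784 kg/s

0.1784


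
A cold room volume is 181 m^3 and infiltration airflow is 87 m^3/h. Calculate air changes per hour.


ACH = flow / volume
ACH = 87 / 181
ACH = 0.481

0.481


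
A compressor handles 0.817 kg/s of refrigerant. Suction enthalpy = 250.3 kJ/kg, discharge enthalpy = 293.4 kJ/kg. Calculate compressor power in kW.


dh = 293.4 - 250.3 = 43.1 kJ/kg
W = m_dot * dh = 0.817 * 43.1 = 35.21 kW

35.21


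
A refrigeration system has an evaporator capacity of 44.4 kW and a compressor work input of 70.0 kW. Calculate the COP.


COP = Q_evap / W
COP = 44.4 / 70.0
COP = 0.634

0.634


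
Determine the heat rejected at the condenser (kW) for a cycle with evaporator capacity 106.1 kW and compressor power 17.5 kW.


Q_cond = Q_evap + W
Q_cond = 106.1 + 17.5
Q_cond = 123.6 kW

123.6


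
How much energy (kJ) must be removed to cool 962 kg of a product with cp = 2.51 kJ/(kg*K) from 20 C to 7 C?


dT = 20 - (7) = 13 K
Q = m * cp * dT = 962 * 2.51 * 13
Q = 31390 kJ

31390


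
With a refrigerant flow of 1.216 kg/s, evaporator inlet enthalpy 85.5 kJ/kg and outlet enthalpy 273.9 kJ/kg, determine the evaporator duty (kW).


dh = 273.9 - 85.5 = 188.4 kJ/kg
Q_evap = m_dot * dh = 1.216 * 188.4
Q_evap = 229.09 kW

229.09


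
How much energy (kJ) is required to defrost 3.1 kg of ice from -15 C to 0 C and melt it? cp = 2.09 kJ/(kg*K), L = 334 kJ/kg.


Sensible heat = cp * dT = 2.09 * 15 = 31.35 kJ/kg
Total per kg = 31.35 + 334 = 365.35 kJ/kg
Q = m * total = 3.1 * 365.35
Q = 1132.6 kJ

1132.6


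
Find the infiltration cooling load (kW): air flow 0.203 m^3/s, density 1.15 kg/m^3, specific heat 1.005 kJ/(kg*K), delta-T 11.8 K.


Q = V_dot * rho * cp * dT
Q = 0.203 * 1.15 * 1.005 * 11.8
Q = 2.768 kW

2.768


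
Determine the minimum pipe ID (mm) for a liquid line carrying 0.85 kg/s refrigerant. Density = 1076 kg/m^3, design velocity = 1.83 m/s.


A = m_dot / (rho * v) = 0.85 / (1076 * 1.83) = 0.000431673675 m^2
d = sqrt(4*A/pi) * 1000
d = 23.4 mm

23.4


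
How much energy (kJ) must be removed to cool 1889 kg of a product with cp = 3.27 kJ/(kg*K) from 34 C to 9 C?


dT = 34 - (9) = 25 K
Q = m * cp * dT = 1889 * 3.27 * 25
Q = 154426 kJ

154426


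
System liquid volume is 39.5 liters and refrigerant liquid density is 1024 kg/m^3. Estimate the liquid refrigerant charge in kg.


Charge = V * rho / 1000
Charge = 39.5 * 1024 / 1000
Charge = 40.45 kg

40.45


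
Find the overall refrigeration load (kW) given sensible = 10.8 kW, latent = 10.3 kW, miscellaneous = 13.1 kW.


Q_total = Q_s + Q_l + Q_misc
Q_total = 10.8 + 10.3 + 13.1
Q_total = 34.2 kW

34.2


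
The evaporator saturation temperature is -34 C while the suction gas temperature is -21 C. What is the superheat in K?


Superheat = T_suction - T_evap
Superheat = -21 - (-34)
Superheat = 13 K

13


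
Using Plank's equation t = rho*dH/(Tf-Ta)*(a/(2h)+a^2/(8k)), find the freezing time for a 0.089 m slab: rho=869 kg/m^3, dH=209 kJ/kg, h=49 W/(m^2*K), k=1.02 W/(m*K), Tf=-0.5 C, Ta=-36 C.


dT = -0.5 - (-36) = 35.5 K
term1 = a/(2h) = 0.089/(2*49) = 0.0009081632653
term2 = a^2/(8k) = 0.089^2/(8*1.02) = 0.0009707107843
t = rho*dH*1000/dT * (term1 + term2)
t = 869*209*1000/35.5 * (0.0009081632653 + 0.0009707107843)
t = 9612 s

9612


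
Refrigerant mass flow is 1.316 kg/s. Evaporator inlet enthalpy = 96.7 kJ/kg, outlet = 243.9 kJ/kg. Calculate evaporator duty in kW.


dh = 243.9 - 96.7 = 147.2 kJ/kg
Q_evap = m_dot * dh = 1.316 * 147.2
Q_evap = 193.72 kW

193.72


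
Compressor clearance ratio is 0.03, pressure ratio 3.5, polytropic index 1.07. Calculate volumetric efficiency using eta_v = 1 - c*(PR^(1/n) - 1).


PR^(1/n) = 3.5^(1/1.07) = 3.22459226
eta_v = 1 - 0.03 * (3.22459226 - 1)
eta_v = 0.9333

0.9333


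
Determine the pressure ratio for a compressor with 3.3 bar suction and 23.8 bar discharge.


PR = P_high / P_low
PR = 23.8 / 3.3
PR = 7.212

7.212


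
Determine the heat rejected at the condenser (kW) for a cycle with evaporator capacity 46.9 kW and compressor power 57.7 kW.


Q_cond = Q_evap + W
Q_cond = 46.9 + 57.7
Q_cond = 104.6 kW

104.6


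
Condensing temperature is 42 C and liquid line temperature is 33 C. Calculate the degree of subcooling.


Subcooling = T_cond - T_liquid
Subcooling = 42 - 33
Subcooling = 9 K

9


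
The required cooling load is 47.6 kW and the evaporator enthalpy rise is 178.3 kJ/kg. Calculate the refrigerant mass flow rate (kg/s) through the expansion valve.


m_dot = Q / dh
m_dot = 47.6 / 178.3
m_dot = 0.267 kg/s

0.267


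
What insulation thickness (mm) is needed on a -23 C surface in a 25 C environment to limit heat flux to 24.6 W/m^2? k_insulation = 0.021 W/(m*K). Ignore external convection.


dT = 25 - (-23) = 48 K
thickness = k * dT / q_max * 1000
thickness = 0.021 * 48 / 24.6 * 1000
thickness = 41.0 mm

41.0


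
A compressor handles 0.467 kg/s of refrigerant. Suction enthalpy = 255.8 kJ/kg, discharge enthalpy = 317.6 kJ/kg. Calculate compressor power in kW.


dh = 317.6 - 255.8 = 61.8 kJ/kg
W = m_dot * dh = 0.467 * 61.8 = 28.86 kW

28.86


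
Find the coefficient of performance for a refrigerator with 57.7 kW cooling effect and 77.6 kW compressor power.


COP = Q_evap / W
COP = 57.7 / 77.6
COP = 0.744

0.744


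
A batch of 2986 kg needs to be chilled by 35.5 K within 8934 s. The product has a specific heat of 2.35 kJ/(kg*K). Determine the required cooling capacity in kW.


Q = m * cp * dT / t
Q = 2986 * 2.35 * 35.5 / 8934
Q = 27.883 kW

27.883


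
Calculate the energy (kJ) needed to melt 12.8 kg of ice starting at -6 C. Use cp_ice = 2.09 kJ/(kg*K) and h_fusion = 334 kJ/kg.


Sensible heat = cp * dT = 2.09 * 6 = 12.54 kJ/kg
Total per kg = 12.54 + 334 = 346.54 kJ/kg
Q = m * total = 12.8 * 346.54
Q = 4435.7 kJ

4435.7


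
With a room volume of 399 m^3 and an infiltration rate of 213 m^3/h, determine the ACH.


ACH = flow / volume
ACH = 213 / 399
ACH = 0.534

0.534


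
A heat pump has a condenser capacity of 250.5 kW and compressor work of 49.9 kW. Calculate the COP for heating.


COP_hp = Q_cond / W
COP_hp = 250.5 / 49.9
COP_hp = 5.02

5.02


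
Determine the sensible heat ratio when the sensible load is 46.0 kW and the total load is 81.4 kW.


SHR = Q_sensible / Q_total
SHR = 46.0 / 81.4
SHR = 0.565

0.565


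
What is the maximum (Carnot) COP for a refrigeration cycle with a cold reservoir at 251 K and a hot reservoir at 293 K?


dT = 293 - 251 = 42 K
COP_carnot = T_cold / dT = 251 / 42
COP_carnot = 5.976

5.976


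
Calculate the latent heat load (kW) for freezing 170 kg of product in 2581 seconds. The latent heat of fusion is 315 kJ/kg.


Q_lat = m * h_fg / t
Q_lat = 170 * 315 / 2581
Q_lat = 20.75 kW

20.75


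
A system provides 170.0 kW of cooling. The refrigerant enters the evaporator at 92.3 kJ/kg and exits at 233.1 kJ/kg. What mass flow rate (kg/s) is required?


dh = 233.1 - 92.3 = 140.8 kJ/kg
m_dot = Q / dh = 170.0 / 140.8 = 1.2074 kg/s

1.2074


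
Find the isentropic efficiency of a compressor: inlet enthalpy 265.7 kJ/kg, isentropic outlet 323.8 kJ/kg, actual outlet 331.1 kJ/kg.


dh_ideal = 323.8 - 265.7 = 58.1 kJ/kg
dh_actual = 331.1 - 265.7 = 65.4 kJ/kg
eta_s = dh_ideal / dh_actual = 58.1 / 65.4
eta_s = 0.8884

0.8884


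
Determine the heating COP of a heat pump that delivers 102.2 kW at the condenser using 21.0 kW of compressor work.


COP_hp = Q_cond / W
COP_hp = 102.2 / 21.0
COP_hp = 4.867

4.867


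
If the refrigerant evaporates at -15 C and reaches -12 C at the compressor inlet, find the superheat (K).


Superheat = T_suction - T_evap
Superheat = -12 - (-15)
Superheat = 3 K

3


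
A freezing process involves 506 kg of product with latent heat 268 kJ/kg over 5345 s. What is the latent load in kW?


Q_lat = m * h_fg / t
Q_lat = 506 * 268 / 5345
Q_lat = 25.37 kW

25.37


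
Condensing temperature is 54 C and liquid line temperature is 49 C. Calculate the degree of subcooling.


Subcooling = T_cond - T_liquid
Subcooling = 54 - 49
Subcooling = 5 K

5


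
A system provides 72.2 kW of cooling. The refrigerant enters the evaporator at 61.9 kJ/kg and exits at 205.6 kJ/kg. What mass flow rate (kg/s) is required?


dh = 205.6 - 61.9 = 143.7 kJ/kg
m_dot = Q / dh = 72.2 / 143.7 = 0.5024 kg/s

0.5024


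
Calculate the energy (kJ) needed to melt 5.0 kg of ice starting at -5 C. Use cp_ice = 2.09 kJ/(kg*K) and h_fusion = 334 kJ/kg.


Sensible heat = cp * dT = 2.09 * 5 = 10.45 kJ/kg
Total per kg = 10.45 + 334 = 344.45 kJ/kg
Q = m * total = 5.0 * 344.45
Q = 1722.3 kJ

1722.3


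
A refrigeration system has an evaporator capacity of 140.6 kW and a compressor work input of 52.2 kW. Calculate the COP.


COP = Q_evap / W
COP = 140.6 / 52.2
COP = 2.693

2.693


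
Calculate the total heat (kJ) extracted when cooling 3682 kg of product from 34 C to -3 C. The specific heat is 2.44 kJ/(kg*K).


dT = 34 - (-3) = 37 K
Q = m * cp * dT = 3682 * 2.44 * 37
Q = 332411 kJ

332411


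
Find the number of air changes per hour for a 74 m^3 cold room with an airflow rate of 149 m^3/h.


ACH = flow / volume
ACH = 149 / 74
ACH = 2.014

2.014


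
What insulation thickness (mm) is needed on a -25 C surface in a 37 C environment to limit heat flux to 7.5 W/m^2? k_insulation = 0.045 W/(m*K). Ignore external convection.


dT = 37 - (-25) = 62 K
thickness = k * dT / q_max * 1000
thickness = 0.045 * 62 / 7.5 * 1000
thickness = 372.0 mm

372.0


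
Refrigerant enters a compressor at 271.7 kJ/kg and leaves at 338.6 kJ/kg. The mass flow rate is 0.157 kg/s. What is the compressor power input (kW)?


dh = 338.6 - 271.7 = 66.9 kJ/kg
W = m_dot * dh = 0.157 * 66.9 = 10.5 kW

10.5


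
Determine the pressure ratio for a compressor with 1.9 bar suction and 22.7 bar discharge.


PR = P_high / P_low
PR = 22.7 / 1.9
PR = 11.947

11.947


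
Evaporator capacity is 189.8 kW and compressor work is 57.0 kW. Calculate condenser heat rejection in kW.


Q_cond = Q_evap + W
Q_cond = 189.8 + 57.0
Q_cond = 246.8 kW

246.8


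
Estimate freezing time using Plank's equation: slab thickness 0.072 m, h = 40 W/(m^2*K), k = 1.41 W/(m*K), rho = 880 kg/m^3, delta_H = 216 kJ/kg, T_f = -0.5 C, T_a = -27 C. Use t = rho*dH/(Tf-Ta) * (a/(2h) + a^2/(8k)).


dT = -0.5 - (-27) = 26.5 K
term1 = a/(2h) = 0.072/(2*40) = 0.0009
term2 = a^2/(8k) = 0.072^2/(8*1.41) = 0.0004595744681
t = rho*dH*1000/dT * (term1 + term2)
t = 880*216*1000/26.5 * (0.0009 + 0.0004595744681)
t = 9752 s

9752


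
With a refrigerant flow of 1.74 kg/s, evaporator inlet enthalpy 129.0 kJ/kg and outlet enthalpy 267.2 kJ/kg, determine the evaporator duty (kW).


dh = 267.2 - 129.0 = 138.2 kJ/kg
Q_evap = m_dot * dh = 1.74 * 138.2
Q_evap = 240.47 kW

240.47


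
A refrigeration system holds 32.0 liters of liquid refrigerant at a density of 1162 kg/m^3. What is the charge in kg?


Charge = V * rho / 1000
Charge = 32.0 * 1162 / 1000
Charge = 37.18 kg

37.18


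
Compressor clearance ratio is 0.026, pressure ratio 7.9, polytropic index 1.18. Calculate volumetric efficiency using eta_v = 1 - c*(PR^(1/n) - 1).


PR^(1/n) = 7.9^(1/1.18) = 5.76369412
eta_v = 1 - 0.026 * (5.76369412 - 1)
eta_v = 0.8761

0.8761


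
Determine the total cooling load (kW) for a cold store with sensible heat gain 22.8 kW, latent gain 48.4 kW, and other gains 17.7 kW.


Q_total = Q_s + Q_l + Q_misc
Q_total = 22.8 + 48.4 + 17.7
Q_total = 88.9 kW

88.9


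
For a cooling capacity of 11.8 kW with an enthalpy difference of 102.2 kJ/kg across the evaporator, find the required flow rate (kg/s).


m_dot = Q / dh
m_dot = 11.8 / 102.2
m_dot = 0.1155 kg/s

0.1155


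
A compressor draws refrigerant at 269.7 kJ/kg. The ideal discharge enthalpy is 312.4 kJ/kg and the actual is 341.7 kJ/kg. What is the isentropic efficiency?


dh_ideal = 312.4 - 269.7 = 42.7 kJ/kg
dh_actual = 341.7 - 269.7 = 72.0 kJ/kg
eta_s = dh_ideal / dh_actual = 42.7 / 72.0
eta_s = 0.5931

0.5931


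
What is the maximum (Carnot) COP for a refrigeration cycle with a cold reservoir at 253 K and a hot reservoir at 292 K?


dT = 292 - 253 = 39 K
COP_carnot = T_cold / dT = 253 / 39
COP_carnot = 6.487

6.487


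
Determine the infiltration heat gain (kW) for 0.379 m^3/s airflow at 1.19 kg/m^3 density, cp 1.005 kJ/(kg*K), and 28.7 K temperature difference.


Q = V_dot * rho * cp * dT
Q = 0.379 * 1.19 * 1.005 * 28.7
Q = 13.009 kW

13.009


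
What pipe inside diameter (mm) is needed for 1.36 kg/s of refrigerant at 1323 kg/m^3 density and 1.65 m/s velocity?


A = m_dot / (rho * v) = 1.36 / (1323 * 1.65) = 0.0006230101468 m^2
d = sqrt(4*A/pi) * 1000
d = 28.2 mm

28.2


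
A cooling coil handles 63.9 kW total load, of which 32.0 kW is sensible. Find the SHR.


SHR = Q_sensible / Q_total
SHR = 32.0 / 63.9
SHR = 0.501

0.501


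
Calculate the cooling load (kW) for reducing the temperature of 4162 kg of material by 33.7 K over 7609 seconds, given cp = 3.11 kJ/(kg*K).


Q = m * cp * dT / t
Q = 4162 * 3.11 * 33.7 / 7609
Q = 57.328 kW

57.328


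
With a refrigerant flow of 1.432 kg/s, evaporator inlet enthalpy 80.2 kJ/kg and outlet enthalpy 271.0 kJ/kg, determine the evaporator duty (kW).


dh = 271.0 - 80.2 = 190.8 kJ/kg
Q_evap = m_dot * dh = 1.432 * 190.8
Q_evap = 273.23 kW

273.23


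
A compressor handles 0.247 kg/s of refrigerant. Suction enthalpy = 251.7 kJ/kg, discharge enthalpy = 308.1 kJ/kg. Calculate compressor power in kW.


dh = 308.1 - 251.7 = 56.4 kJ/kg
W = m_dot * dh = 0.247 * 56.4 = 13.93 kW

13.93


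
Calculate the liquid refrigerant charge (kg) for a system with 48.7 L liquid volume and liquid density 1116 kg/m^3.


Charge = V * rho / 1000
Charge = 48.7 * 1116 / 1000
Charge = 54.35 kg

54.35


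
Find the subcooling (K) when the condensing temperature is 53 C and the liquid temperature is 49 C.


Subcooling = T_cond - T_liquid
Subcooling = 53 - 49
Subcooling = 4 K

4


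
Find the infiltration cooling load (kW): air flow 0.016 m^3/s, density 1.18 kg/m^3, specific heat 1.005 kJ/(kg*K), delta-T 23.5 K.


Q = V_dot * rho * cp * dT
Q = 0.016 * 1.18 * 1.005 * 23.5
Q = 0.446 kW

0.446


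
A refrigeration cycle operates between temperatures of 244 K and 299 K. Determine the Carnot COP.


dT = 299 - 244 = 55 K
COP_carnot = T_cold / dT = 244 / 55
COP_carnot = 4.436

4.436


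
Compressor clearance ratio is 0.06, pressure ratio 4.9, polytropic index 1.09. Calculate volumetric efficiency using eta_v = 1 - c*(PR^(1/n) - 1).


PR^(1/n) = 4.9^(1/1.09) = 4.29741616
eta_v = 1 - 0.06 * (4.29741616 - 1)
eta_v = 0.8022

0.8022


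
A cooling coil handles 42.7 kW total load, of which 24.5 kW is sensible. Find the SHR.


SHR = Q_sensible / Q_total
SHR = 24.5 / 42.7
SHR = 0.574

0.574


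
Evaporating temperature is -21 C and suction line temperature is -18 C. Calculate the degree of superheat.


Superheat = T_suction - T_evap
Superheat = -18 - (-21)
Superheat = 3 K

3


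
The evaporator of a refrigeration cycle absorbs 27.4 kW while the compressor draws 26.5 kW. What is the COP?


COP = Q_evap / W
COP = 27.4 / 26.5
COP = 1.034

1.034


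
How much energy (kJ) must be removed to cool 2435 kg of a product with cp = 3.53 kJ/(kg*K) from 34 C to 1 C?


dT = 34 - (1) = 33 K
Q = m * cp * dT = 2435 * 3.53 * 33
Q = 283653 kJ

283653


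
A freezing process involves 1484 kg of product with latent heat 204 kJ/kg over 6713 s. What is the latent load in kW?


Q_lat = m * h_fg / t
Q_lat = 1484 * 204 / 6713
Q_lat = 45.1 kW

45.1


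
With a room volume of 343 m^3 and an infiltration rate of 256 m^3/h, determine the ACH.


ACH = flow / volume
ACH = 256 / 343
ACH = 0.746

0.746


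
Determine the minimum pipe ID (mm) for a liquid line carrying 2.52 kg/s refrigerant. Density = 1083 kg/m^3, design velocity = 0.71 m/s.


A = m_dot / (rho * v) = 2.52 / (1083 * 0.71) = 0.003277281417 m^2
d = sqrt(4*A/pi) * 1000
d = 64.6 mm

64.6


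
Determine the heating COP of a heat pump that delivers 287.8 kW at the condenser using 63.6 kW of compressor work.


COP_hp = Q_cond / W
COP_hp = 287.8 / 63.6
COP_hp = 4.525

4.525


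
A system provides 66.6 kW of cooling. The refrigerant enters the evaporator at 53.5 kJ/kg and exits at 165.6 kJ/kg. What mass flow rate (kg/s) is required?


dh = 165.6 - 53.5 = 112.1 kJ/kg
m_dot = Q / dh = 66.6 / 112.1 = 0.5941 kg/s

0.5941


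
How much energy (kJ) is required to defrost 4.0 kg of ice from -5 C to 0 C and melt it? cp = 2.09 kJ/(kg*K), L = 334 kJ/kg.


Sensible heat = cp * dT = 2.09 * 5 = 10.45 kJ/kg
Total per kg = 10.45 + 334 = 344.45 kJ/kg
Q = m * total = 4.0 * 344.45
Q = 1377.8 kJ

1377.8


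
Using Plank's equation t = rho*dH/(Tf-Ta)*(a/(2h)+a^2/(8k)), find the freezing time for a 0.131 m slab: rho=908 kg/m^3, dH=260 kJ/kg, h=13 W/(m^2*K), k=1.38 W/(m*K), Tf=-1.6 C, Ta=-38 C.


dT = -1.6 - (-38) = 36.4 K
term1 = a/(2h) = 0.131/(2*13) = 0.005038461538
term2 = a^2/(8k) = 0.131^2/(8*1.38) = 0.001554438406
t = rho*dH*1000/dT * (term1 + term2)
t = 908*260*1000/36.4 * (0.005038461538 + 0.001554438406)
t = 42760 s

42760


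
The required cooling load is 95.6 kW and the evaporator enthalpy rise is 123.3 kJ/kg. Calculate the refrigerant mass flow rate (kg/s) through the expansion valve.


m_dot = Q / dh
m_dot = 95.6 / 123.3
m_dot = 0.7753 kg/s

0.7753


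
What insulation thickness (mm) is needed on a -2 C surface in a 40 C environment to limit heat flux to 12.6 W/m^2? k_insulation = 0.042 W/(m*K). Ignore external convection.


dT = 40 - (-2) = 42 K
thickness = k * dT / q_max * 1000
thickness = 0.042 * 42 / 12.6 * 1000
thickness = 140.0 mm

140.0


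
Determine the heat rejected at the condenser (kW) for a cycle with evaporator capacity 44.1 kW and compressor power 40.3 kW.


Q_cond = Q_evap + W
Q_cond = 44.1 + 40.3
Q_cond = 84.4 kW

84.4


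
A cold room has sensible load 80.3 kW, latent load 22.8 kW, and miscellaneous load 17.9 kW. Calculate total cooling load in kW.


Q_total = Q_s + Q_l + Q_misc
Q_total = 80.3 + 22.8 + 17.9
Q_total = 121.0 kW

121.0


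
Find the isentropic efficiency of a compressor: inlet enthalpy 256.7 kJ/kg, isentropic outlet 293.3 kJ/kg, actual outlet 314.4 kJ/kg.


dh_ideal = 293.3 - 256.7 = 36.6 kJ/kg
dh_actual = 314.4 - 256.7 = 57.7 kJ/kg
eta_s = dh_ideal / dh_actual = 36.6 / 57.7
eta_s = 0.6343

0.6343


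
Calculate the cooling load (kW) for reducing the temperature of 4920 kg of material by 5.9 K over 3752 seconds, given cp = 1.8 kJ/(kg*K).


Q = m * cp * dT / t
Q = 4920 * 1.8 * 5.9 / 3752
Q = 13.926 kW

13.926


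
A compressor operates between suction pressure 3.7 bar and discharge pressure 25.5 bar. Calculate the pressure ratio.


PR = P_high / P_low
PR = 25.5 / 3.7
PR = 6.892

6.892


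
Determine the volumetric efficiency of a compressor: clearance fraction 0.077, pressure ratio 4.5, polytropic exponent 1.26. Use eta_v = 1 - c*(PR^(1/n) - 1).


PR^(1/n) = 4.5^(1/1.26) = 3.29930625
eta_v = 1 - 0.077 * (3.29930625 - 1)
eta_v = 0.823

0.823


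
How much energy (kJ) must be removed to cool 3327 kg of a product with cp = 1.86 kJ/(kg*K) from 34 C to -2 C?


dT = 34 - (-2) = 36 K
Q = m * cp * dT = 3327 * 1.86 * 36
Q = 222776 kJ

222776


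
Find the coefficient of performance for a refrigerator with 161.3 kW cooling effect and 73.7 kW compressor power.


COP = Q_evap / W
COP = 161.3 / 73.7
COP = 2.189

2.189


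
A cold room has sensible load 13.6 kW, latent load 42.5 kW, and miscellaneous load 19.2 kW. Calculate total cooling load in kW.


Q_total = Q_s + Q_l + Q_misc
Q_total = 13.6 + 42.5 + 19.2
Q_total = 75.3 kW

75.3


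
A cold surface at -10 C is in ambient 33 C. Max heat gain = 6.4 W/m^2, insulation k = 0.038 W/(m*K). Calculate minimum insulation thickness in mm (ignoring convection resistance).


dT = 33 - (-10) = 43 K
thickness = k * dT / q_max * 1000
thickness = 0.038 * 43 / 6.4 * 1000
thickness = 255.3 mm

255.3


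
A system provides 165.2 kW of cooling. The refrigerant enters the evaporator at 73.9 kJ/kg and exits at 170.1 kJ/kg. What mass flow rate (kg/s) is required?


dh = 170.1 - 73.9 = 96.2 kJ/kg
m_dot = Q / dh = 165.2 / 96.2 = 1.7173 kg/s

1.7173


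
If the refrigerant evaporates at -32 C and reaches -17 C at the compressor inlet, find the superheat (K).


Superheat = T_suction - T_evap
Superheat = -17 - (-32)
Superheat = 15 K

15


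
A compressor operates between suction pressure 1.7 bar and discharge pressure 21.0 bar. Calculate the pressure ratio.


PR = P_high / P_low
PR = 21.0 / 1.7
PR = 12.353

12.353


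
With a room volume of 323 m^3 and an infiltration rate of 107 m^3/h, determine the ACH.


ACH = flow / volume
ACH = 107 / 323
ACH = 0.331

0.331


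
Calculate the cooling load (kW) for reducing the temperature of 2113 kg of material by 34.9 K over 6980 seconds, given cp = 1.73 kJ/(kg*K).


Q = m * cp * dT / t
Q = 2113 * 1.73 * 34.9 / 6980
Q = 18.277 kW

18.277


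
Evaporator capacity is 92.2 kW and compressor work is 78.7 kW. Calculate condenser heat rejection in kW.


Q_cond = Q_evap + W
Q_cond = 92.2 + 78.7
Q_cond = 170.9 kW

170.9


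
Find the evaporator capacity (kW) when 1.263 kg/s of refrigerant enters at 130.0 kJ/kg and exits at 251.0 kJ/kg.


dh = 251.0 - 130.0 = 121.0 kJ/kg
Q_evap = m_dot * dh = 1.263 * 121.0
Q_evap = 152.82 kW

152.82


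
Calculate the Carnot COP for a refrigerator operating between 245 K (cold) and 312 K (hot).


dT = 312 - 245 = 67 K
COP_carnot = T_cold / dT = 245 / 67
COP_carnot = 3.657

3.657


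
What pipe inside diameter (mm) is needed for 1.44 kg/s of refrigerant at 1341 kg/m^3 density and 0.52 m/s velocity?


A = m_dot / (rho * v) = 1.44 / (1341 * 0.52) = 0.002065049045 m^2
d = sqrt(4*A/pi) * 1000
d = 51.3 mm

51.3


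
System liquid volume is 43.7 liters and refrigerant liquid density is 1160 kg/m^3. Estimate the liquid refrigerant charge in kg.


Charge = V * rho / 1000
Charge = 43.7 * 1160 / 1000
Charge = 50.69 kg

50.69


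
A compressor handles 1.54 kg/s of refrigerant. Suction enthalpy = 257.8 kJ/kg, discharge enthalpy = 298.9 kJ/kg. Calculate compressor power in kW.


dh = 298.9 - 257.8 = 41.1 kJ/kg
W = m_dot * dh = 1.54 * 41.1 = 63.29 kW

63.29


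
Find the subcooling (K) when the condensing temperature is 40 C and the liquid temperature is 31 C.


Subcooling = T_cond - T_liquid
Subcooling = 40 - 31
Subcooling = 9 K

9


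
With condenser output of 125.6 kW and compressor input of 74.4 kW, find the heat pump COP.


COP_hp = Q_cond / W
COP_hp = 125.6 / 74.4
COP_hp = 1.688

1.688


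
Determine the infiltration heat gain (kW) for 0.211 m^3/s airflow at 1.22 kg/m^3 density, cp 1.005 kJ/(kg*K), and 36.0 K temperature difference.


Q = V_dot * rho * cp * dT
Q = 0.211 * 1.22 * 1.005 * 36.0
Q = 9.313 kW

9.313


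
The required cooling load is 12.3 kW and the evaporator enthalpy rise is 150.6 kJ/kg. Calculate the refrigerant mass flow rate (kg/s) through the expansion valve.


m_dot = Q / dh
m_dot = 12.3 / 150.6
m_dot = 0.0817 kg/s

0.0817


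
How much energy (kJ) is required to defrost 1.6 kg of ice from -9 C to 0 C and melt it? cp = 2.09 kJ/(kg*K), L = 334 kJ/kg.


Sensible heat = cp * dT = 2.09 * 9 = 18.81 kJ/kg
Total per kg = 18.81 + 334 = 352.81 kJ/kg
Q = m * total = 1.6 * 352.81
Q = 564.5 kJ

564.5


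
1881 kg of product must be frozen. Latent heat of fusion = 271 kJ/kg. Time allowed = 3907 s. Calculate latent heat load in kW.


Q_lat = m * h_fg / t
Q_lat = 1881 * 271 / 3907
Q_lat = 130.47 kW

130.47


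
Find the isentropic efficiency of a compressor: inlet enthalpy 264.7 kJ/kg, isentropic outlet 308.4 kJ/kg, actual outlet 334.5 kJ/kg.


dh_ideal = 308.4 - 264.7 = 43.7 kJ/kg
dh_actual = 334.5 - 264.7 = 69.8 kJ/kg
eta_s = dh_ideal / dh_actual = 43.7 / 69.8
eta_s = 0.6261

0.6261


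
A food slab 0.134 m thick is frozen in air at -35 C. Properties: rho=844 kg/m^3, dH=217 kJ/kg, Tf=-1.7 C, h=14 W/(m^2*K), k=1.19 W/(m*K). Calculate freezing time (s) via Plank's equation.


dT = -1.7 - (-35) = 33.3 K
term1 = a/(2h) = 0.134/(2*14) = 0.004785714286
term2 = a^2/(8k) = 0.134^2/(8*1.19) = 0.001886134454
t = rho*dH*1000/dT * (term1 + term2)
t = 844*217*1000/33.3 * (0.004785714286 + 0.001886134454)
t = 36695 s

36695


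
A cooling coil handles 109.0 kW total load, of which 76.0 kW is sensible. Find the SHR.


SHR = Q_sensible / Q_total
SHR = 76.0 / 109.0
SHR = 0.697

0.697


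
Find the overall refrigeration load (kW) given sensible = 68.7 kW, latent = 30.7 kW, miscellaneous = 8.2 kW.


Q_total = Q_s + Q_l + Q_misc
Q_total = 68.7 + 30.7 + 8.2
Q_total = 107.6 kW

107.6


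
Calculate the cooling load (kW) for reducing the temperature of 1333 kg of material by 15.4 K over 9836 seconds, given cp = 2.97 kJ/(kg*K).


Q = m * cp * dT / t
Q = 1333 * 2.97 * 15.4 / 9836
Q = 6.199 kW

6.199


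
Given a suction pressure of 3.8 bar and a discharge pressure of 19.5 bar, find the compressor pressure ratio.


PR = P_high / P_low
PR = 19.5 / 3.8
PR = 5.132

5.132


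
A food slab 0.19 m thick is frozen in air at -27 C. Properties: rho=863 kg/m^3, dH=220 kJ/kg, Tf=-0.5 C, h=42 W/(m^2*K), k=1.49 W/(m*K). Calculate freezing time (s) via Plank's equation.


dT = -0.5 - (-27) = 26.5 K
term1 = a/(2h) = 0.19/(2*42) = 0.002261904762
term2 = a^2/(8k) = 0.19^2/(8*1.49) = 0.00302852349
t = rho*dH*1000/dT * (term1 + term2)
t = 863*220*1000/26.5 * (0.002261904762 + 0.00302852349)
t = 37903 s

37903


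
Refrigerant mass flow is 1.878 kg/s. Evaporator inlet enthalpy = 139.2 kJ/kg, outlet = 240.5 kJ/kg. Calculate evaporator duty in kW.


dh = 240.5 - 139.2 = 101.3 kJ/kg
Q_evap = m_dot * dh = 1.878 * 101.3
Q_evap = 190.24 kW

190.24


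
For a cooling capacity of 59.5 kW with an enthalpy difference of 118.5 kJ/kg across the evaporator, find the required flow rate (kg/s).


m_dot = Q / dh
m_dot = 59.5 / 118.5
m_dot = 0.5021 kg/s

0.5021


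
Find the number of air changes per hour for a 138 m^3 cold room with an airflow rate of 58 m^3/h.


ACH = flow / volume
ACH = 58 / 138
ACH = 0.42

0.42


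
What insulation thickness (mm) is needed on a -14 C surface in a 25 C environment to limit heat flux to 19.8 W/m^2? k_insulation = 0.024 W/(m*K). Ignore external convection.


dT = 25 - (-14) = 39 K
thickness = k * dT / q_max * 1000
thickness = 0.024 * 39 / 19.8 * 1000
thickness = 47.3 mm

47.3


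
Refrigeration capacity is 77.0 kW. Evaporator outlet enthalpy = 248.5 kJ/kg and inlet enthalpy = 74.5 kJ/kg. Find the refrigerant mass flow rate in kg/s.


dh = 248.5 - 74.5 = 174.0 kJ/kg
m_dot = Q / dh = 77.0 / 174.0 = 0.4425 kg/s

0.4425


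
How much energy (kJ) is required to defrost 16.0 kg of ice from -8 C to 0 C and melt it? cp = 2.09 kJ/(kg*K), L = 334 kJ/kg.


Sensible heat = cp * dT = 2.09 * 8 = 16.72 kJ/kg
Total per kg = 16.72 + 334 = 350.72 kJ/kg
Q = m * total = 16.0 * 350.72
Q = 5611.5 kJ

5611.5


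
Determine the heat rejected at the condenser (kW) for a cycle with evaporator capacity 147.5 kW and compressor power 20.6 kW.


Q_cond = Q_evap + W
Q_cond = 147.5 + 20.6
Q_cond = 168.1 kW

168.1


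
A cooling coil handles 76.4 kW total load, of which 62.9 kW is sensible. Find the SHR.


SHR = Q_sensible / Q_total
SHR = 62.9 / 76.4
SHR = 0.823

0.823


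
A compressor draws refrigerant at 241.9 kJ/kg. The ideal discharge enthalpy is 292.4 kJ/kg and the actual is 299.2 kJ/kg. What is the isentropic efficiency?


dh_ideal = 292.4 - 241.9 = 50.5 kJ/kg
dh_actual = 299.2 - 241.9 = 57.3 kJ/kg
eta_s = dh_ideal / dh_actual = 50.5 / 57.3
eta_s = 0.8813

0.8813


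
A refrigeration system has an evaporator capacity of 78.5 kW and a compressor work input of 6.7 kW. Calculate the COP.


COP = Q_evap / W
COP = 78.5 / 6.7
COP = 11.716

11.716


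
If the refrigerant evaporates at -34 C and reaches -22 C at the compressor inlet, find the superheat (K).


Superheat = T_suction - T_evap
Superheat = -22 - (-34)
Superheat = 12 K

12


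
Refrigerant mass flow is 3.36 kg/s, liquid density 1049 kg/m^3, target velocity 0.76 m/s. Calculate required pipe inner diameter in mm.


A = m_dot / (rho * v) = 3.36 / (1049 * 0.76) = 0.004214540164 m^2
d = sqrt(4*A/pi) * 1000
d = 73.3 mm

73.3


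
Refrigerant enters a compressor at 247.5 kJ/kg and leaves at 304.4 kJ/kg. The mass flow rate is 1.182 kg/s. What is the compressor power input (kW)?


dh = 304.4 - 247.5 = 56.9 kJ/kg
W = m_dot * dh = 1.182 * 56.9 = 67.26 kW

67.26


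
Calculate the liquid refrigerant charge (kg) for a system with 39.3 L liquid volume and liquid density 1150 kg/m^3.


Charge = V * rho / 1000
Charge = 39.3 * 1150 / 1000
Charge = 45.2 kg

45.2


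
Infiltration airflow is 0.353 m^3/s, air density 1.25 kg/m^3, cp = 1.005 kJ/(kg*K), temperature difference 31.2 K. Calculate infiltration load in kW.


Q = V_dot * rho * cp * dT
Q = 0.353 * 1.25 * 1.005 * 31.2
Q = 13.836 kW

13.836


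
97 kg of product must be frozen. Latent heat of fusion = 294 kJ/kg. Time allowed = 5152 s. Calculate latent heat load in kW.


Q_lat = m * h_fg / t
Q_lat = 97 * 294 / 5152
Q_lat = 5.54 kW

5.54


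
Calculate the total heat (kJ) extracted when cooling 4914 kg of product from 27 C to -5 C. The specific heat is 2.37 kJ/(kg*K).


dT = 27 - (-5) = 32 K
Q = m * cp * dT = 4914 * 2.37 * 32
Q = 372678 kJ

372678


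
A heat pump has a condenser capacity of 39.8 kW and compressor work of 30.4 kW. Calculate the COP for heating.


COP_hp = Q_cond / W
COP_hp = 39.8 / 30.4
COP_hp = 1.309

1.309


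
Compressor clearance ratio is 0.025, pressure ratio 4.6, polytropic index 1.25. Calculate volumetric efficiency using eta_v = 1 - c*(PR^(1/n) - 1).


PR^(1/n) = 4.6^(1/1.25) = 3.39005126
eta_v = 1 - 0.025 * (3.39005126 - 1)
eta_v = 0.9402

0.9402


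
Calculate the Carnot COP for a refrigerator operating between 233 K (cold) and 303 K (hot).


dT = 303 - 233 = 70 K
COP_carnot = T_cold / dT = 233 / 70
COP_carnot = 3.329

3.329
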